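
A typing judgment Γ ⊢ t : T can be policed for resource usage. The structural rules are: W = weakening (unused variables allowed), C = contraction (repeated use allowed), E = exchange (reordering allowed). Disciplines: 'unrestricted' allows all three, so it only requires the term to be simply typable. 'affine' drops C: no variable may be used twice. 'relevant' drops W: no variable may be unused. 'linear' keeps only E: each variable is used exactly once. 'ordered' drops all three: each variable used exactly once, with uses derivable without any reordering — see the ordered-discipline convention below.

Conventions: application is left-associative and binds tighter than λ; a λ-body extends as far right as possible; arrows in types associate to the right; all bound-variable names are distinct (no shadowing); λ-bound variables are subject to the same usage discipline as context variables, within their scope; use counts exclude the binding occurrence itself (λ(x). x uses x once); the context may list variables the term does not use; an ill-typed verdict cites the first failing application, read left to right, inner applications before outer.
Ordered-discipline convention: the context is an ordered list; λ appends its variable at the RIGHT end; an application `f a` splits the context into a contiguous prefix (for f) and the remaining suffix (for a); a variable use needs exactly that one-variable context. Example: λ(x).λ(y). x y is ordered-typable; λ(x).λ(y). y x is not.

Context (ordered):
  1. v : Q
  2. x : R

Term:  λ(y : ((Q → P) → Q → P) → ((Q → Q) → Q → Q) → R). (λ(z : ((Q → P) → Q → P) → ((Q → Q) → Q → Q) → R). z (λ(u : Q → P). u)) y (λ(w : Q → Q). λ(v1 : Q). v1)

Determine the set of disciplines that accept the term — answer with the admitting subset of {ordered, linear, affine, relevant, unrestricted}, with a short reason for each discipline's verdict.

accepted by: affine, unrestricted
use counts: v: 0, x: 0, y (bound): 1, z (bound): 1, u (bound): 1, w (bound): 0, v1 (bound): 1
order of uses: z, u, y, v1
typing: the term checks, with type (((Q → P) → Q → P) → ((Q → Q) → Q → Q) → R) → R
ordered: ✗ — unused: v, x, w — weakening required
linear: ✗ — unused: v, x, w — weakening required
affine: ✓ — none of v, x, y, z, u, w, v1 used more than once
relevant: ✗ — unused: v, x, w — weakening required
unrestricted: ✓ — typability at (((Q → P) → Q → P) → ((Q → Q) → Q → Q) → R) → R is all that's needed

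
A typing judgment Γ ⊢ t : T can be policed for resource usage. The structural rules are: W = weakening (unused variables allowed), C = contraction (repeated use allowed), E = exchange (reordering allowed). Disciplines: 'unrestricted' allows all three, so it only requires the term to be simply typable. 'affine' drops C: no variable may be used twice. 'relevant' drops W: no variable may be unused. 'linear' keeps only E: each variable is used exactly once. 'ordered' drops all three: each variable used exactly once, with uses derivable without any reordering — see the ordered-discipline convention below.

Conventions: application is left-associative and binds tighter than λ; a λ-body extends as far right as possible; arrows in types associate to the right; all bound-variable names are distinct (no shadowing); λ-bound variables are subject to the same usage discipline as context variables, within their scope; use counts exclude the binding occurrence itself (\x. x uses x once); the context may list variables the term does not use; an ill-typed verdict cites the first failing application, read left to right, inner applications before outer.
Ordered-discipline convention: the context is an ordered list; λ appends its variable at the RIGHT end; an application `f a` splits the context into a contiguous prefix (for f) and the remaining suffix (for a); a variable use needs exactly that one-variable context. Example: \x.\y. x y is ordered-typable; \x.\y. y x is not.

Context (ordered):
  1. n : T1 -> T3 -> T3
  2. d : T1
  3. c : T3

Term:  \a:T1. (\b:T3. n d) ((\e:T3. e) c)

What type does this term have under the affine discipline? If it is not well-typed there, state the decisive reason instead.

term : T1 -> T3 -> T3
usage: n: 1, d: 1, c: 1, a [bound]: 0, b [bound]: 0, e [bound]: 1
order of uses: n, d, e, c
typing: ✓ — T1 -> T3 -> T3
summary: ordered ✗ | linear ✗ | affine ✓ | relevant ✗ | unrestricted ✓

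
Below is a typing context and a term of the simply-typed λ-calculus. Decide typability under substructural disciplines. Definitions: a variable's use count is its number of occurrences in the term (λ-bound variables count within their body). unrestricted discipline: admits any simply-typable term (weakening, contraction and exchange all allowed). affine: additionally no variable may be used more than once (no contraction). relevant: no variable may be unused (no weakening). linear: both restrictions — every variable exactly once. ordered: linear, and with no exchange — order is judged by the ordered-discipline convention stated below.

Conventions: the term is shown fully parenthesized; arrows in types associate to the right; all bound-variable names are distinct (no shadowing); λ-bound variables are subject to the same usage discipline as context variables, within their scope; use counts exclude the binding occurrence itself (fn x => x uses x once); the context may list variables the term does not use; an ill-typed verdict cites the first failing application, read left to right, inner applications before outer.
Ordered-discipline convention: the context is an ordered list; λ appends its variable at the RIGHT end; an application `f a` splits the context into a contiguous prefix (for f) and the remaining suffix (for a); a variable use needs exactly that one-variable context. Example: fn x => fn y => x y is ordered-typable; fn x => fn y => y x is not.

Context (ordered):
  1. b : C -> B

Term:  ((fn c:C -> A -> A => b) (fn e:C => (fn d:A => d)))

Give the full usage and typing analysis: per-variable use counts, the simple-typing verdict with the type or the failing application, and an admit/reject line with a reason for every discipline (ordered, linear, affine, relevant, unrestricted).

counts: b: 1×, c (λ-bound): 0×, e (λ-bound): 0×, d (λ-bound): 1×
order of uses: b, d
typing: the term checks, with type C -> B
ordered: ✗, c, e left unused
linear: ✗, c, e left unused
affine: ✓, at most one use each (b, c, e, d)
relevant: ✗, c, e left unused
unrestricted: ✓, type-checks (C -> B) and nothing is barred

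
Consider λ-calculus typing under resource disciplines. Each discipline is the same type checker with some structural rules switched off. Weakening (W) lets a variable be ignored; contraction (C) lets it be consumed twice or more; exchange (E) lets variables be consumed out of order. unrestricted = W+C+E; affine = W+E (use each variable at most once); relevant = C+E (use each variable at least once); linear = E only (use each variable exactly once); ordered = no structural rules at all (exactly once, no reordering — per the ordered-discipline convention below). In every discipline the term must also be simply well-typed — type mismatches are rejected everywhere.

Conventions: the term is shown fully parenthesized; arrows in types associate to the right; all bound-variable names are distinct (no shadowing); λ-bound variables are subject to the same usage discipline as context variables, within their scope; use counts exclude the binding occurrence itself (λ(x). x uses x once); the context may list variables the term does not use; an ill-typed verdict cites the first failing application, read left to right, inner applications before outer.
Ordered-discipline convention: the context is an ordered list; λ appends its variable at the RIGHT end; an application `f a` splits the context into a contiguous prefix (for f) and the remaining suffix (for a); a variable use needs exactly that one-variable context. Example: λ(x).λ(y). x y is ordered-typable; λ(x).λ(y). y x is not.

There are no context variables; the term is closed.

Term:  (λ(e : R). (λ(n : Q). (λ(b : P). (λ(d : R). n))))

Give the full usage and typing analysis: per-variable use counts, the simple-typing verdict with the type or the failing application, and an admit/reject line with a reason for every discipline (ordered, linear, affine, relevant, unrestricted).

use counts: e [bound] ×0, n [bound] ×1, b [bound] ×0, d [bound] ×0
uses in reading order: n
typing: ✓ — R -> Q -> P -> R -> Q
ordered: ✗, unused: e, b, d — weakening required
linear: ✗, unused: e, b, d — weakening required
affine: ✓, at most one use each (e, n, b, d)
relevant: ✗, unused: e, b, d — weakening required
unrestricted: ✓, well-typed at R -> Q -> P -> R -> Q; no restrictions here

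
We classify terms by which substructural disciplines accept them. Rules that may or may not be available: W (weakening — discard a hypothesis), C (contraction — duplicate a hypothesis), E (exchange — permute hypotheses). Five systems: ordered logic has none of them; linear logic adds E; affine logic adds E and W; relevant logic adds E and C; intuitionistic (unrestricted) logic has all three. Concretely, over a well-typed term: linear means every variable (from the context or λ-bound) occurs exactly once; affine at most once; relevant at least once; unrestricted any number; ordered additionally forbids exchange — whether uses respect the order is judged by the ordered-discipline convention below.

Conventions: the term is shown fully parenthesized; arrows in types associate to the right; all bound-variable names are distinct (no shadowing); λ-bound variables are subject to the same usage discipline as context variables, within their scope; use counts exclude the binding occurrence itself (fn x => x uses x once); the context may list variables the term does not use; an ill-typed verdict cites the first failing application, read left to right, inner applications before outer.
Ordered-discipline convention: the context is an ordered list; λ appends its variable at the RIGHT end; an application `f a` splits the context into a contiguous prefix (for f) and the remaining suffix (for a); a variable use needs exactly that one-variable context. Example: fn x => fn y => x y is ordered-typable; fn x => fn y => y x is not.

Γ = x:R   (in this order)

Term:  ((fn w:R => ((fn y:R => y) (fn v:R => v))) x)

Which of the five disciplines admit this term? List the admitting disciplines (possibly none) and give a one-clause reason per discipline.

accepted by: none
usage: x: 1, w [bound]: 0, y [bound]: 1, v [bound]: 1
uses in reading order: y, v, x
typing: ill-typed: a function awaiting R gets R → R
ordered: ✗, not simply typable
linear: ✗, fails simple typing
affine: ✗, a type mismatch blocks all five
relevant: ✗, the type mismatch rejects it
unrestricted: ✗, not simply typable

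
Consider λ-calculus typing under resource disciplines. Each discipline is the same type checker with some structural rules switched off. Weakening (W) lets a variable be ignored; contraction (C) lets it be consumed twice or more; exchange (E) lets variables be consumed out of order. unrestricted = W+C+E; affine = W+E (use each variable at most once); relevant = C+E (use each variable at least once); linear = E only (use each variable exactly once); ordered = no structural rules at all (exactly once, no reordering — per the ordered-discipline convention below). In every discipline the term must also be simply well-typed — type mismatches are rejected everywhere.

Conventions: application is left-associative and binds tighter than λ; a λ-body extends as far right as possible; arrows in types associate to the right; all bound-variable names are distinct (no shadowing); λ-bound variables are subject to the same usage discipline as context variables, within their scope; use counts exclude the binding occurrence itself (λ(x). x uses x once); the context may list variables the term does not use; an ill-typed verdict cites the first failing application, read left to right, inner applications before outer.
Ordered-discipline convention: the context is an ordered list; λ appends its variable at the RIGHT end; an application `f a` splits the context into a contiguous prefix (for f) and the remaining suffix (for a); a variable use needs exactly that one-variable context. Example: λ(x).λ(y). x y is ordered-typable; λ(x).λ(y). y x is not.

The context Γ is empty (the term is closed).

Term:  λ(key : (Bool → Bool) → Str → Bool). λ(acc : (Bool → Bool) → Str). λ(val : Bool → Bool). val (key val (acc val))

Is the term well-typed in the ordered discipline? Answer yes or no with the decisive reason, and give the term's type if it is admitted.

no — val ×3 used more than once (contraction)
usage: key (λ-bound) ×1; acc (λ-bound) ×1; val (λ-bound) ×3
uses in reading order: val, key, val, acc, val
typing: well-typed — term : ((Bool → Bool) → Str → Bool) → ((Bool → Bool) → Str) → (Bool → Bool) → Bool
all disciplines: ordered ✗, linear ✗, affine ✗, relevant ✓, unrestricted ✓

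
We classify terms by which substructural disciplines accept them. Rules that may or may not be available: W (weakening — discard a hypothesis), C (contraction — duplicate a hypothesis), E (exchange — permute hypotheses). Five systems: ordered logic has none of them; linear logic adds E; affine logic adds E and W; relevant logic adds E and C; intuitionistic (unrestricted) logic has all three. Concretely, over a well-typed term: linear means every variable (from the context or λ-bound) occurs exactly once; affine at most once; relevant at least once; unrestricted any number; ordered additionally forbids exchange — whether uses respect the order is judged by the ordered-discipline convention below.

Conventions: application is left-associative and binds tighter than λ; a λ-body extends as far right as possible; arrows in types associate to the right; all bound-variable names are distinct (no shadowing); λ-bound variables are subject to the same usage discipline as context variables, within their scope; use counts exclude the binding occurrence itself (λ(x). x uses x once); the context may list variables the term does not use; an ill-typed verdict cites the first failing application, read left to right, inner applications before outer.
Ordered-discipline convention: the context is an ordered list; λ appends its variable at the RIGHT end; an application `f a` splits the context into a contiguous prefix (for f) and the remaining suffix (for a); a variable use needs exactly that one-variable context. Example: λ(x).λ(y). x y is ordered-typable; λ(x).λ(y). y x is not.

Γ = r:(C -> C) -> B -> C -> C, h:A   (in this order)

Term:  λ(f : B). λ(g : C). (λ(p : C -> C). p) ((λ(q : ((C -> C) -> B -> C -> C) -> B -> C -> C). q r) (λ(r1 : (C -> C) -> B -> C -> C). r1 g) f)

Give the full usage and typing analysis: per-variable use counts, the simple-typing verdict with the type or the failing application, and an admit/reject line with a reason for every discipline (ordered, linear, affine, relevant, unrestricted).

counts: r: 1×; h: 0×; f (bound): 1×; g (bound): 1×; p (bound): 1×; q (bound): 1×; r1 (bound): 1×
uses in reading order: p, q, r, r1, g, f
typing: ill-typed: a function awaiting C -> C gets C
ordered ✗ (the type mismatch rejects it)
linear ✗ (not simply typable)
affine ✗ (fails simple typing)
relevant ✗ (a type mismatch blocks all five)
unrestricted ✗ (the type mismatch rejects it)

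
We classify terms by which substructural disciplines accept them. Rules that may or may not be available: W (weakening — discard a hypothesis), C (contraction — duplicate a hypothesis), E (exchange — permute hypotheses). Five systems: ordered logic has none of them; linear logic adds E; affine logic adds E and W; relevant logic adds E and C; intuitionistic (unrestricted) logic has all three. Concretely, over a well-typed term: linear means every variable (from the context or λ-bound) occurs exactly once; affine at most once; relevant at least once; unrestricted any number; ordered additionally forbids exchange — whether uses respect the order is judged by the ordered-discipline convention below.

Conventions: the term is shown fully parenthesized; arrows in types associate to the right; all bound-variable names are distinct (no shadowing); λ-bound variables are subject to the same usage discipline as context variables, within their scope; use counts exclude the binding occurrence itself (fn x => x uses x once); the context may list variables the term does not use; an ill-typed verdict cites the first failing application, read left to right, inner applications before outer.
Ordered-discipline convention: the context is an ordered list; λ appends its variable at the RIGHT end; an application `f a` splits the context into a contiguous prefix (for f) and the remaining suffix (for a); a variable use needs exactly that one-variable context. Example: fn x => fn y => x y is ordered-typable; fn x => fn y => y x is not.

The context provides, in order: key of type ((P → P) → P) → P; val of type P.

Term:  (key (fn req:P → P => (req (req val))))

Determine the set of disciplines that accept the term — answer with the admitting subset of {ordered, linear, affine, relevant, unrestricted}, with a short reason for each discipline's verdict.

admitting disciplines: relevant, unrestricted
counts: key=1; val=1; req [bound]=2
left-to-right use order: key, req, req, val
typing: well-typed — term : P
ordered: ✗ — repeated use of req ×2
linear: ✗ — repeated use of req ×2
affine: ✗ — repeated use of req ×2
relevant: ✓ — key, val, req: all used, weakening unneeded
unrestricted: ✓ — type-checks (P) and nothing is barred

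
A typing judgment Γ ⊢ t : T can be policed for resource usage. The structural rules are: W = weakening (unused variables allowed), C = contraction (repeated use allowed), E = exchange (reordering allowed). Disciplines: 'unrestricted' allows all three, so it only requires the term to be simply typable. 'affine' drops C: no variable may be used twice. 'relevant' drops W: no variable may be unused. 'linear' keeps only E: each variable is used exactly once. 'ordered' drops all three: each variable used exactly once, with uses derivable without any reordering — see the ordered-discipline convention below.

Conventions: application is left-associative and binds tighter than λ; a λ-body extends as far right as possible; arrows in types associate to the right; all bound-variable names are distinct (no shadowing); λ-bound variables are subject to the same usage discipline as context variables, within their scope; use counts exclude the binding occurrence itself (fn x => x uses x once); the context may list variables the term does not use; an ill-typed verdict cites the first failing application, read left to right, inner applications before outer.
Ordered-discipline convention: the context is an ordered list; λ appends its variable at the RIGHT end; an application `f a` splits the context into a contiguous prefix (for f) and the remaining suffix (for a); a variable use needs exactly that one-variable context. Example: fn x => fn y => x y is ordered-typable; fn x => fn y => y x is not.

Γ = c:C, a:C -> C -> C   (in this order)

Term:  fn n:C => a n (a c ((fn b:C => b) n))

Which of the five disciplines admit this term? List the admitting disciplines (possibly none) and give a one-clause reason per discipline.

accepted by: relevant, unrestricted
variable uses: c: 1; a: 2; n [bound]: 2; b [bound]: 1
use order (left to right): a, n, a, c, b, n
typing: well-typed at C -> C
ordered: ✗ — needs contraction — a ×2, n ×2
linear: ✗ — needs contraction — a ×2, n ×2
affine: ✗ — needs contraction — a ×2, n ×2
relevant: ✓ — every one of c, a, n, b appears
unrestricted: ✓ — type-checks (C -> C) and nothing is barred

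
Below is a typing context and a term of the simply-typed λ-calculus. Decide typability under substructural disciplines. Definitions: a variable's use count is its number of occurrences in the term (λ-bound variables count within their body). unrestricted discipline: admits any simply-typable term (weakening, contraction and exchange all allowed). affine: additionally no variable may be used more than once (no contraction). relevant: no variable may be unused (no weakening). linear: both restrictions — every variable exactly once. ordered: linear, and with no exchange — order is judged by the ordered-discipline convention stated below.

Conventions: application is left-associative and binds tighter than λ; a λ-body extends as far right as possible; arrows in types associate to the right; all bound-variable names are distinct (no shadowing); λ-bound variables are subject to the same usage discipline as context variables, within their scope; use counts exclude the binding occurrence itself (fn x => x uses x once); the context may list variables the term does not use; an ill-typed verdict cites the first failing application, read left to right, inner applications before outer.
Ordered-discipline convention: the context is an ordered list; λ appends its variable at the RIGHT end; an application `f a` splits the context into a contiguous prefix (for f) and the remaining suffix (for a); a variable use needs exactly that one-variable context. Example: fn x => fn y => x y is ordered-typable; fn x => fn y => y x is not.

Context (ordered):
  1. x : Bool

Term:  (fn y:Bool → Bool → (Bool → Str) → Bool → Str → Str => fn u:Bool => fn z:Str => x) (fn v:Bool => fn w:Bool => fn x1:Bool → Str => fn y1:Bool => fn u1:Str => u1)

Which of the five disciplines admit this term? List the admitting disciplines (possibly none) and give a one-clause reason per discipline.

admitted by: affine, unrestricted
use counts: x ×1; y (bound) ×0; u (bound) ×0; z (bound) ×0; v (bound) ×0; w (bound) ×0; x1 (bound) ×0; y1 (bound) ×0; u1 (bound) ×1
use order (left to right): x, u1
typing: ✓ — Bool → Str → Bool
ordered: ✗ — y, u, z, v, w, x1, y1 never used (weakening)
linear: ✗ — y, u, z, v, w, x1, y1 never used (weakening)
affine: ✓ — none of x, y, u, z, v, w, x1, y1, u1 used more than once
relevant: ✗ — y, u, z, v, w, x1, y1 never used (weakening)
unrestricted: ✓ — well-typed at Bool → Str → Bool; no restrictions here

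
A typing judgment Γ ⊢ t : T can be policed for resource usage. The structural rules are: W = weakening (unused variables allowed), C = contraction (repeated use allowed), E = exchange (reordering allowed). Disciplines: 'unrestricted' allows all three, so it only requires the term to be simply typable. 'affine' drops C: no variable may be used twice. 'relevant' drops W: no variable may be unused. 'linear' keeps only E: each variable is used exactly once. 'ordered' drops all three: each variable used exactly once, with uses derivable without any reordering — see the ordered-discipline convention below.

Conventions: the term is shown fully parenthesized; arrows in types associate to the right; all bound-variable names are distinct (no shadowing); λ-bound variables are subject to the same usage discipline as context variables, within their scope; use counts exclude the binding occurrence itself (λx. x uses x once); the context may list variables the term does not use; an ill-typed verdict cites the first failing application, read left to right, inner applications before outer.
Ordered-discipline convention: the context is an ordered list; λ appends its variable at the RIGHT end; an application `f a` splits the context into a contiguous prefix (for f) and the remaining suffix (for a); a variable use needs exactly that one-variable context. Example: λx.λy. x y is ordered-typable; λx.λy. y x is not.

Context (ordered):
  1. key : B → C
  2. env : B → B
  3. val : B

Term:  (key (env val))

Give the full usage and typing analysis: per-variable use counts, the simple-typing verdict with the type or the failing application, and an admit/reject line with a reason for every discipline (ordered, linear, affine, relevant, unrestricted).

counts: key: 1×, env: 1×, val: 1×
left-to-right use order: key, env, val
typing: well-typed — term : C
ordered ✓ (one use each (key, env, val); ordered split holds)
linear ✓ (exactly-once usage across key, env, val)
affine ✓ (none of key, env, val used more than once)
relevant ✓ (at least one use each (key, env, val))
unrestricted ✓ (typability at C is all that's needed)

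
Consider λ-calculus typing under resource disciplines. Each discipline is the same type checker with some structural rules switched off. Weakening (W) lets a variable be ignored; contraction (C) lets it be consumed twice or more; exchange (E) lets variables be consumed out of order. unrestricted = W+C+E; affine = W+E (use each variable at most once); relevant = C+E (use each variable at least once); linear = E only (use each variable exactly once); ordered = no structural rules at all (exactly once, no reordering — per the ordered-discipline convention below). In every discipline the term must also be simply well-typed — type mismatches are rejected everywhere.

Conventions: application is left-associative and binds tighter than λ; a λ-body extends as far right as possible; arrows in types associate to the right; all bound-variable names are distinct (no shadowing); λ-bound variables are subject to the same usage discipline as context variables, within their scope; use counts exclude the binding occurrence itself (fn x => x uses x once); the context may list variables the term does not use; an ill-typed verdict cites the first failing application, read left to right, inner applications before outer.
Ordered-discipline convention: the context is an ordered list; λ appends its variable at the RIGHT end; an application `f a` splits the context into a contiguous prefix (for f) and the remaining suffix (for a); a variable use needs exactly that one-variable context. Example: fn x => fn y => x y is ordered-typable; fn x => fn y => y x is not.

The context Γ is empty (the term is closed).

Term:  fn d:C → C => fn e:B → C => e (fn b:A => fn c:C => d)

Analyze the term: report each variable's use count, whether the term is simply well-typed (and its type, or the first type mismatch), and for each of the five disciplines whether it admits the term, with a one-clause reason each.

counts: d (λ-bound)=1, e (λ-bound)=1, b (λ-bound)=0, c (λ-bound)=0
order of uses: e, d
typing: ill-typed: a function awaiting B gets A → C → C → C
ordered: ✗ — the type mismatch rejects it
linear: ✗ — not simply typable
affine: ✗ — fails simple typing
relevant: ✗ — a type mismatch blocks all five
unrestricted: ✗ — the type mismatch rejects it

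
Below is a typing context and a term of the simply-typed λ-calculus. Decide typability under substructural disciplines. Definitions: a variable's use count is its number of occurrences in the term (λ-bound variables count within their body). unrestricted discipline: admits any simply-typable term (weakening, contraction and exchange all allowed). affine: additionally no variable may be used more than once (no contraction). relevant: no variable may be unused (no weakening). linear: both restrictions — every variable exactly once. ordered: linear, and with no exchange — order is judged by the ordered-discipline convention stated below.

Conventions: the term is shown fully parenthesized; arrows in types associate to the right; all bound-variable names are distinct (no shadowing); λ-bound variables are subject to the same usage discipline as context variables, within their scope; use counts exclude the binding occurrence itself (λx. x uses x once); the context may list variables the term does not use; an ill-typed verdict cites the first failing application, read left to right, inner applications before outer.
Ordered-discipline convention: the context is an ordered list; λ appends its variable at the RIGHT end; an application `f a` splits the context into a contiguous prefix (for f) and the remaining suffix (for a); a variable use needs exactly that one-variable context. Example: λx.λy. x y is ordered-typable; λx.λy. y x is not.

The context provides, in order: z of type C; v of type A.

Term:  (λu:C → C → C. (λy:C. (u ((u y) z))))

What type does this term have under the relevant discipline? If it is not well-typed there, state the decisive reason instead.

not well-typed under relevant — unused: v — weakening required
usage: z: 1×; v: 0×; u (bound): 2×; y (bound): 1×
use order (left to right): u, u, y, z
typing: well-typed at (C → C → C) → C → C → C
all disciplines: ordered ✗, linear ✗, affine ✗, relevant ✗, unrestricted ✓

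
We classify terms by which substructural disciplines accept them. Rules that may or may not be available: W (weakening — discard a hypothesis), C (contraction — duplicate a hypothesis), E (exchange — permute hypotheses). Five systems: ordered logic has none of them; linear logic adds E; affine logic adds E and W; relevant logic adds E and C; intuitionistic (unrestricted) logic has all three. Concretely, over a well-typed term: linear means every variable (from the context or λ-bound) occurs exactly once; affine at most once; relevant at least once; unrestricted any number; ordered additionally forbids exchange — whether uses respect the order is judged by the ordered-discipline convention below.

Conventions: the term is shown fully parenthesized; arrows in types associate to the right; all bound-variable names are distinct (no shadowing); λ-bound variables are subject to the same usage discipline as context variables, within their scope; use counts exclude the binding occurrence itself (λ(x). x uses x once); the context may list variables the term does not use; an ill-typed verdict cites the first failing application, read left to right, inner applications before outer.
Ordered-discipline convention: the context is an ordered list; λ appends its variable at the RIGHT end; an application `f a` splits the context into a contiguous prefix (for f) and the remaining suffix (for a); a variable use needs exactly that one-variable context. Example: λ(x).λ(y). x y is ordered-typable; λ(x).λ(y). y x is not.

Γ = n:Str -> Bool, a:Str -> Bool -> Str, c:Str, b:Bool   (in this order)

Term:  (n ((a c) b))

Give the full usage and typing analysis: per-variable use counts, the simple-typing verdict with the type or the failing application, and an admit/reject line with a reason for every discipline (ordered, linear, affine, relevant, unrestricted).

counts: n ×1; a ×1; c ×1; b ×1
use order (left to right): n, a, c, b
typing: the term checks, with type Bool
ordered ✓ (single-use (n, a, c, b), ordered derivation ok)
linear ✓ (each of n, a, c, b used exactly once)
affine ✓ (none of n, a, c, b used more than once)
relevant ✓ (none of n, a, c, b goes unused)
unrestricted ✓ (simply typable at Bool; W, C, E all held)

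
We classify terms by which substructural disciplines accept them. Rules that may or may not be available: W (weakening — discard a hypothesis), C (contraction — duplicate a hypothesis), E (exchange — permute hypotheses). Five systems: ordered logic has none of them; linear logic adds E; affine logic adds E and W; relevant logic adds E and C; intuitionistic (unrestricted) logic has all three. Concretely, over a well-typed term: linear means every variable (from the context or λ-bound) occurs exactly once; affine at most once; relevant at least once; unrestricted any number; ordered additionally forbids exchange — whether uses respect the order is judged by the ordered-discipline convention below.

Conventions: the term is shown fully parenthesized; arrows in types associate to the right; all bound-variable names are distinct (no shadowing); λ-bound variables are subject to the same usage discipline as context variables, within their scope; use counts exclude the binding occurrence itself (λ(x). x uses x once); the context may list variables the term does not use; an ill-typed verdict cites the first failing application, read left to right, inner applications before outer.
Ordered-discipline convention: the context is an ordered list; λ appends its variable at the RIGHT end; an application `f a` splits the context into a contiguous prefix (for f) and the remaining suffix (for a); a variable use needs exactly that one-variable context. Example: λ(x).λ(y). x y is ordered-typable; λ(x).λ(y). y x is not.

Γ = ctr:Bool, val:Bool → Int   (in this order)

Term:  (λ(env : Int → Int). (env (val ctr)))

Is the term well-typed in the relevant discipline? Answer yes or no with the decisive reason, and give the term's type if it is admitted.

yes — ctr, val, env: all used, weakening unneeded; term : (Int → Int) → Int
counts: ctr ×1, val ×1, env (λ-bound) ×1
order of uses: env, val, ctr
typing: the term checks, with type (Int → Int) → Int
all disciplines: ordered ✗; linear ✓; affine ✓; relevant ✓; unrestricted ✓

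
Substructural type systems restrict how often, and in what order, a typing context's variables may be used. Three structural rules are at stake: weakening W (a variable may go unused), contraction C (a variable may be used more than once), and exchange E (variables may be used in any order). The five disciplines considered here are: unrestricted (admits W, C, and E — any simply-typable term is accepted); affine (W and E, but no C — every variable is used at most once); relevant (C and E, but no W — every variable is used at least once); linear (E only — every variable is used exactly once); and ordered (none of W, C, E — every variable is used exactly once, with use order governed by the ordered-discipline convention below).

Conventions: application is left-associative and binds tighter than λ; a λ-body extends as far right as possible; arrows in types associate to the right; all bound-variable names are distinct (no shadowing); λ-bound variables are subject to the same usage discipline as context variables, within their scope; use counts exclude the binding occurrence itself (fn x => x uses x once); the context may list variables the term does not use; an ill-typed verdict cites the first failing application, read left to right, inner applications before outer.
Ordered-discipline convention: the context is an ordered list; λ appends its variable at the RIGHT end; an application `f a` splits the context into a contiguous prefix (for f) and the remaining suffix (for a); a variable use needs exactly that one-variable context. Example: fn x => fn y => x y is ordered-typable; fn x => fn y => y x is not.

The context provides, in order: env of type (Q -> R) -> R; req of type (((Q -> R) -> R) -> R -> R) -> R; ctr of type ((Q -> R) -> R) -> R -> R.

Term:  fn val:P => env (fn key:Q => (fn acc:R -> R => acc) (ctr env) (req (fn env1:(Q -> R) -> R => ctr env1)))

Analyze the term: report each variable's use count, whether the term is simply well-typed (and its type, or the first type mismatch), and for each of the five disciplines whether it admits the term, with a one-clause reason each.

usage: env ×2; req ×1; ctr ×2; val (bound) ×0; key (bound) ×0; acc (bound) ×1; env1 (bound) ×1
order of uses: env, acc, ctr, env, req, ctr, env1
typing: well-typed at P -> R
ordered ✗ (needs contraction — env ×2, ctr ×2; val, key left unused)
linear ✗ (needs contraction — env ×2, ctr ×2; val, key left unused)
affine ✗ (needs contraction — env ×2, ctr ×2)
relevant ✗ (val, key left unused)
unrestricted ✓ (simply typable at P -> R; W, C, E all held)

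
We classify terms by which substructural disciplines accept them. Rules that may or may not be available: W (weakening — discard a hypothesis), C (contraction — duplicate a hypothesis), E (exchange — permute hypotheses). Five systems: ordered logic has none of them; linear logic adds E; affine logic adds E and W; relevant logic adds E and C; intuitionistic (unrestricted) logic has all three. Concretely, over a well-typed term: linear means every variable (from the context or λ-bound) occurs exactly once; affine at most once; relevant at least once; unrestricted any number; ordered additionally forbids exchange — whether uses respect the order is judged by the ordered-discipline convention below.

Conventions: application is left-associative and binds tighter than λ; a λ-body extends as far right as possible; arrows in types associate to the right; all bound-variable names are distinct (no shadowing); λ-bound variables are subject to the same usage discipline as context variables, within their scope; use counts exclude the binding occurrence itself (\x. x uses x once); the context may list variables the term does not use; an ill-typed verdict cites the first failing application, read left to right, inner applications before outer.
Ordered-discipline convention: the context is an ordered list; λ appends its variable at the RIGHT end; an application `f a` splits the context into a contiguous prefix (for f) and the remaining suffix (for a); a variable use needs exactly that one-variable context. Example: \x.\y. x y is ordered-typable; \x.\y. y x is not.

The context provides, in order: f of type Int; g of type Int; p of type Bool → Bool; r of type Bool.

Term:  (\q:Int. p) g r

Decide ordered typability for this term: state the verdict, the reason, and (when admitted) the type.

no — f, q never used (weakening)
usage: f ×0; g ×1; p ×1; r ×1; q (bound) ×0
left-to-right use order: p, g, r
typing: ✓ — Bool
across the five disciplines: ordered ✗ · linear ✗ · affine ✓ · relevant ✗ · unrestricted ✓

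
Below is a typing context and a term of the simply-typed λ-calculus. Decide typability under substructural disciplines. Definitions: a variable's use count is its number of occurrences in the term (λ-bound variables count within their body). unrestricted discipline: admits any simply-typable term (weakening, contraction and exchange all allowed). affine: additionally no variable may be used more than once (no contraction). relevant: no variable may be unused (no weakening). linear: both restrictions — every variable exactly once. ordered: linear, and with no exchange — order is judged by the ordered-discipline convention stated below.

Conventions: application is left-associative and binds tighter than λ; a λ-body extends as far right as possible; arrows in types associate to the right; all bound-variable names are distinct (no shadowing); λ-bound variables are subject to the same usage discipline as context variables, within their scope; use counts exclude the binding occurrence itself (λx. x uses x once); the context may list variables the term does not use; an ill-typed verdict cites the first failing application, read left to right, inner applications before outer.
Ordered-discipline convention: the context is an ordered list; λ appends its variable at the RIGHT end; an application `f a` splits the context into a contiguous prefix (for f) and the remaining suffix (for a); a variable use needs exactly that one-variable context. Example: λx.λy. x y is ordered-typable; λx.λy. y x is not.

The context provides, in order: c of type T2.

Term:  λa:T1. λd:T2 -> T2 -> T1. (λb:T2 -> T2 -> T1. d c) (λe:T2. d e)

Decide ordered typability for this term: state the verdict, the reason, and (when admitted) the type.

no — uses contraction: d ×2; needs weakening: a, b unused
counts: c=1, a [bound]=0, d [bound]=2, b [bound]=0, e [bound]=1
use order (left to right): d, c, d, e
typing: well-typed — term : T1 -> (T2 -> T2 -> T1) -> T2 -> T1
all disciplines: ordered ✗ | linear ✗ | affine ✗ | relevant ✗ | unrestricted ✓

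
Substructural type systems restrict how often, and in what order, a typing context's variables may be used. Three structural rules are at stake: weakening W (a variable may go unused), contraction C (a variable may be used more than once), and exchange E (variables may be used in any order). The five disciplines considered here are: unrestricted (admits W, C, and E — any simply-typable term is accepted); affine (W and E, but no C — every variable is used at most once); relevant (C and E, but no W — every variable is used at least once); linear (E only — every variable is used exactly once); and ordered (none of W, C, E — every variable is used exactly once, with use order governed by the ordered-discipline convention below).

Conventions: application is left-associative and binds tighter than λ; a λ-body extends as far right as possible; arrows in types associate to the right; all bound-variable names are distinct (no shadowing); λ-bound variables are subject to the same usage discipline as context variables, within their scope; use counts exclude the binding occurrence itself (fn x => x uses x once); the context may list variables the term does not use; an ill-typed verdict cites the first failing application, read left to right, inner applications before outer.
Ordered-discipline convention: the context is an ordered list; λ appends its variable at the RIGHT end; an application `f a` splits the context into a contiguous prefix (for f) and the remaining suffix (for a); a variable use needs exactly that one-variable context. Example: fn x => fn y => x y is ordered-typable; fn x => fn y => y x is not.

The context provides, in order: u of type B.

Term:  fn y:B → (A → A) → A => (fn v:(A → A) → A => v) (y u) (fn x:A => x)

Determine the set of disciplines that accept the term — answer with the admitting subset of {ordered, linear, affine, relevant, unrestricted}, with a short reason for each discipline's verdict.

admitted by: linear, affine, relevant, unrestricted
use counts: u: 1, y [bound]: 1, v [bound]: 1, x [bound]: 1
order of uses: v, y, u, x
typing: well-typed at (B → (A → A) → A) → A
ordered: ✗ — needs exchange: uses follow v, y, u, x
linear: ✓ — single use per variable (u, y, v, x)
affine: ✓ — none of u, y, v, x used more than once
relevant: ✓ — every one of u, y, v, x appears
unrestricted: ✓ — simply typable at (B → (A → A) → A) → A; W, C, E all held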